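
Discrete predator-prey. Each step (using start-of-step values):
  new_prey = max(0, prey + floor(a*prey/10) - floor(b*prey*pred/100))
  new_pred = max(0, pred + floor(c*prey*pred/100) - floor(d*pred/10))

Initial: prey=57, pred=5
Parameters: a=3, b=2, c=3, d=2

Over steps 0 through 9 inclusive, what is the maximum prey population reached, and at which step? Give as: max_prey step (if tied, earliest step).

Step 1: prey: 57+17-5=69; pred: 5+8-1=12
Step 2: prey: 69+20-16=73; pred: 12+24-2=34
Step 3: prey: 73+21-49=45; pred: 34+74-6=102
Step 4: prey: 45+13-91=0; pred: 102+137-20=219
Step 5: prey: 0+0-0=0; pred: 219+0-43=176
Step 6: prey: 0+0-0=0; pred: 176+0-35=141
Step 7: prey: 0+0-0=0; pred: 141+0-28=113
Step 8: prey: 0+0-0=0; pred: 113+0-22=91
Step 9: prey: 0+0-0=0; pred: 91+0-18=73
Max prey = 73 at step 2

Answer: 73 2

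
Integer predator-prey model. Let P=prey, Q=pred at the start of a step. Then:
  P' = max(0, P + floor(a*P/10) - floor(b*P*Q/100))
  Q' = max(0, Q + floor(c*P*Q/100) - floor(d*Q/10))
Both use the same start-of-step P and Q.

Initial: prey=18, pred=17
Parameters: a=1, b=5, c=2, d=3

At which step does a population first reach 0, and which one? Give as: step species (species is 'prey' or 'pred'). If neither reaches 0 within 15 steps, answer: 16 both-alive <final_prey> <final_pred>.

Answer: 16 both-alive 1 3

Derivation:
Step 1: prey: 18+1-15=4; pred: 17+6-5=18
Step 2: prey: 4+0-3=1; pred: 18+1-5=14
Step 3: prey: 1+0-0=1; pred: 14+0-4=10
Step 4: prey: 1+0-0=1; pred: 10+0-3=7
Step 5: prey: 1+0-0=1; pred: 7+0-2=5
Step 6: prey: 1+0-0=1; pred: 5+0-1=4
Step 7: prey: 1+0-0=1; pred: 4+0-1=3
Step 8: prey: 1+0-0=1; pred: 3+0-0=3
Steps 9-15: state stable at prey=1, pred=3 (no change)
No extinction within 15 steps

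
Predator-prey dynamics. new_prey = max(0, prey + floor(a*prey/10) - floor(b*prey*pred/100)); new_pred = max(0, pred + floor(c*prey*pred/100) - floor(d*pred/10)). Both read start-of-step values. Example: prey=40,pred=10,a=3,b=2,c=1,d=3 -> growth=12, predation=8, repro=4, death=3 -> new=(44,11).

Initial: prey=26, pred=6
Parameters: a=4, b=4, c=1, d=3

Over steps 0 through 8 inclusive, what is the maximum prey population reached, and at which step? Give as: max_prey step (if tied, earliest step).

Answer: 56 6

Derivation:
Step 1: prey: 26+10-6=30; pred: 6+1-1=6
Step 2: prey: 30+12-7=35; pred: 6+1-1=6
Step 3: prey: 35+14-8=41; pred: 6+2-1=7
Step 4: prey: 41+16-11=46; pred: 7+2-2=7
Step 5: prey: 46+18-12=52; pred: 7+3-2=8
Step 6: prey: 52+20-16=56; pred: 8+4-2=10
Step 7: prey: 56+22-22=56; pred: 10+5-3=12
Step 8: prey: 56+22-26=52; pred: 12+6-3=15
Max prey = 56 at step 6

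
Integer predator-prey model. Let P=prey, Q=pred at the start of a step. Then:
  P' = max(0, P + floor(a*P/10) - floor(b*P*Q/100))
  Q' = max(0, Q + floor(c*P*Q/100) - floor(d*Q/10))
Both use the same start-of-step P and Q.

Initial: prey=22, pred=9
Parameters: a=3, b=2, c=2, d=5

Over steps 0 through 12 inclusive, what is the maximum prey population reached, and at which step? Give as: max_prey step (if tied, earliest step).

Answer: 45 7

Derivation:
Step 1: prey: 22+6-3=25; pred: 9+3-4=8
Step 2: prey: 25+7-4=28; pred: 8+4-4=8
Step 3: prey: 28+8-4=32; pred: 8+4-4=8
Step 4: prey: 32+9-5=36; pred: 8+5-4=9
Step 5: prey: 36+10-6=40; pred: 9+6-4=11
Step 6: prey: 40+12-8=44; pred: 11+8-5=14
Step 7: prey: 44+13-12=45; pred: 14+12-7=19
Step 8: prey: 45+13-17=41; pred: 19+17-9=27
Step 9: prey: 41+12-22=31; pred: 27+22-13=36
Step 10: prey: 31+9-22=18; pred: 36+22-18=40
Step 11: prey: 18+5-14=9; pred: 40+14-20=34
Step 12: prey: 9+2-6=5; pred: 34+6-17=23
Max prey = 45 at step 7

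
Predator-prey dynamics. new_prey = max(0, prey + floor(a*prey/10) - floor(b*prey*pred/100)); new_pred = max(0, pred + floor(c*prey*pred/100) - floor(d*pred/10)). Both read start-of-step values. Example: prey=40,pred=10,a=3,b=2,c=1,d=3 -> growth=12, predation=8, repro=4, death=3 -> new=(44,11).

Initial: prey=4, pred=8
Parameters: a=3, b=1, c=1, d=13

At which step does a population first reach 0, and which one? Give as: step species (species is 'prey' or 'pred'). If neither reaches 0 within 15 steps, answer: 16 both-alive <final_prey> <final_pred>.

Step 1: prey: 4+1-0=5; pred: 8+0-10=0
First extinction: pred at step 1

Answer: 1 pred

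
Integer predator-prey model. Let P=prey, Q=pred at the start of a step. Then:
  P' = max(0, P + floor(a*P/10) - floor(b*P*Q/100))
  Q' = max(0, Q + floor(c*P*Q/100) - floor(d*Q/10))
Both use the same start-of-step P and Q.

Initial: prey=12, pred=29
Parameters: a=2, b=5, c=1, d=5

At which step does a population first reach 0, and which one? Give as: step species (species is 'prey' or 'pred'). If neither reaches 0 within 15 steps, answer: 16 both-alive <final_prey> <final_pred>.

Step 1: prey: 12+2-17=0; pred: 29+3-14=18
First extinction: prey at step 1

Answer: 1 prey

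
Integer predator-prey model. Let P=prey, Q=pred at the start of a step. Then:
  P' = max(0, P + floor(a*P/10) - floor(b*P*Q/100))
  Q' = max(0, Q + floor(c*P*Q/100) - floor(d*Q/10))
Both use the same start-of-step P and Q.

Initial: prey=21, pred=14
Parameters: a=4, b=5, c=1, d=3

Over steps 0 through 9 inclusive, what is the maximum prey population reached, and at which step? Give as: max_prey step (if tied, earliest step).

Answer: 25 9

Derivation:
Step 1: prey: 21+8-14=15; pred: 14+2-4=12
Step 2: prey: 15+6-9=12; pred: 12+1-3=10
Step 3: prey: 12+4-6=10; pred: 10+1-3=8
Step 4: prey: 10+4-4=10; pred: 8+0-2=6
Step 5: prey: 10+4-3=11; pred: 6+0-1=5
Step 6: prey: 11+4-2=13; pred: 5+0-1=4
Step 7: prey: 13+5-2=16; pred: 4+0-1=3
Step 8: prey: 16+6-2=20; pred: 3+0-0=3
Step 9: prey: 20+8-3=25; pred: 3+0-0=3
Max prey = 25 at step 9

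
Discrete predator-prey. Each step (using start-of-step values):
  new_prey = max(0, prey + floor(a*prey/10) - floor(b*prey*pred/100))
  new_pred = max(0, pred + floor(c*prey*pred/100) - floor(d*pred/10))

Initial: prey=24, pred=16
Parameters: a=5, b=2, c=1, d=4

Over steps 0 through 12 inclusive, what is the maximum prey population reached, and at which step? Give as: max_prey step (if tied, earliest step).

Step 1: prey: 24+12-7=29; pred: 16+3-6=13
Step 2: prey: 29+14-7=36; pred: 13+3-5=11
Step 3: prey: 36+18-7=47; pred: 11+3-4=10
Step 4: prey: 47+23-9=61; pred: 10+4-4=10
Step 5: prey: 61+30-12=79; pred: 10+6-4=12
Step 6: prey: 79+39-18=100; pred: 12+9-4=17
Step 7: prey: 100+50-34=116; pred: 17+17-6=28
Step 8: prey: 116+58-64=110; pred: 28+32-11=49
Step 9: prey: 110+55-107=58; pred: 49+53-19=83
Step 10: prey: 58+29-96=0; pred: 83+48-33=98
Step 11: prey: 0+0-0=0; pred: 98+0-39=59
Step 12: prey: 0+0-0=0; pred: 59+0-23=36
Max prey = 116 at step 7

Answer: 116 7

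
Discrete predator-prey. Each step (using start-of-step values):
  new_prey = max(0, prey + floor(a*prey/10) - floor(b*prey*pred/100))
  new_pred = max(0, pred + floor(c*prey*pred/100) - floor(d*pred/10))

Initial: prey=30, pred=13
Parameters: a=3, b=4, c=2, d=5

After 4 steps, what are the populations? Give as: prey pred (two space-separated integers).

Answer: 12 9

Derivation:
Step 1: prey: 30+9-15=24; pred: 13+7-6=14
Step 2: prey: 24+7-13=18; pred: 14+6-7=13
Step 3: prey: 18+5-9=14; pred: 13+4-6=11
Step 4: prey: 14+4-6=12; pred: 11+3-5=9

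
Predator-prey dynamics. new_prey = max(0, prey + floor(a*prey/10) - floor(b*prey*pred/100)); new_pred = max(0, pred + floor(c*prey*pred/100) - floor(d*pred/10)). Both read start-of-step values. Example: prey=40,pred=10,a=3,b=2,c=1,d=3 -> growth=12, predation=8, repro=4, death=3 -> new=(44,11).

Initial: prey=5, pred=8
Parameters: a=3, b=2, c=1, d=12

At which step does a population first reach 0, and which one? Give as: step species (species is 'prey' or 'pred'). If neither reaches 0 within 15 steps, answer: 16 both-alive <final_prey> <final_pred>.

Answer: 1 pred

Derivation:
Step 1: prey: 5+1-0=6; pred: 8+0-9=0
First extinction: pred at step 1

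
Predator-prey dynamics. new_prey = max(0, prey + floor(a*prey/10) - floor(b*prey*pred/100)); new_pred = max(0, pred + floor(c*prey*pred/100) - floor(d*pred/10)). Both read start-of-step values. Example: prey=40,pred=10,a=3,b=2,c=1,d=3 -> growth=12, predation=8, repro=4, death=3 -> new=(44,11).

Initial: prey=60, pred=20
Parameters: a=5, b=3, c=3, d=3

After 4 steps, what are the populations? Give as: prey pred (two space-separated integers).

Answer: 0 58

Derivation:
Step 1: prey: 60+30-36=54; pred: 20+36-6=50
Step 2: prey: 54+27-81=0; pred: 50+81-15=116
Step 3: prey: 0+0-0=0; pred: 116+0-34=82
Step 4: prey: 0+0-0=0; pred: 82+0-24=58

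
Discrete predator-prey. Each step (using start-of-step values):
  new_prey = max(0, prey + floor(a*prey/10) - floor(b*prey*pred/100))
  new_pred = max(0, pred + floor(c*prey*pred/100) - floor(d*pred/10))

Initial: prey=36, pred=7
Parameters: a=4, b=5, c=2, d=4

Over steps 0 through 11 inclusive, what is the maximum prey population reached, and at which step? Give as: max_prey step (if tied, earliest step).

Answer: 38 1

Derivation:
Step 1: prey: 36+14-12=38; pred: 7+5-2=10
Step 2: prey: 38+15-19=34; pred: 10+7-4=13
Step 3: prey: 34+13-22=25; pred: 13+8-5=16
Step 4: prey: 25+10-20=15; pred: 16+8-6=18
Step 5: prey: 15+6-13=8; pred: 18+5-7=16
Step 6: prey: 8+3-6=5; pred: 16+2-6=12
Step 7: prey: 5+2-3=4; pred: 12+1-4=9
Step 8: prey: 4+1-1=4; pred: 9+0-3=6
Step 9: prey: 4+1-1=4; pred: 6+0-2=4
Step 10: prey: 4+1-0=5; pred: 4+0-1=3
Step 11: prey: 5+2-0=7; pred: 3+0-1=2
Max prey = 38 at step 1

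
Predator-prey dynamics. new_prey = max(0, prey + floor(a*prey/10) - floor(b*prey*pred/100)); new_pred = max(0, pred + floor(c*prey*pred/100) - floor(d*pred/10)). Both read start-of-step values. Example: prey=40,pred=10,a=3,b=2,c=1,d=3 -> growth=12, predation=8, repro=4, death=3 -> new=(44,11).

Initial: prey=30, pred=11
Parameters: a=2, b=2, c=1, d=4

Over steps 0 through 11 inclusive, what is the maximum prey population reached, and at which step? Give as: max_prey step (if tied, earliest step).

Step 1: prey: 30+6-6=30; pred: 11+3-4=10
Step 2: prey: 30+6-6=30; pred: 10+3-4=9
Step 3: prey: 30+6-5=31; pred: 9+2-3=8
Step 4: prey: 31+6-4=33; pred: 8+2-3=7
Step 5: prey: 33+6-4=35; pred: 7+2-2=7
Step 6: prey: 35+7-4=38; pred: 7+2-2=7
Step 7: prey: 38+7-5=40; pred: 7+2-2=7
Step 8: prey: 40+8-5=43; pred: 7+2-2=7
Step 9: prey: 43+8-6=45; pred: 7+3-2=8
Step 10: prey: 45+9-7=47; pred: 8+3-3=8
Step 11: prey: 47+9-7=49; pred: 8+3-3=8
Max prey = 49 at step 11

Answer: 49 11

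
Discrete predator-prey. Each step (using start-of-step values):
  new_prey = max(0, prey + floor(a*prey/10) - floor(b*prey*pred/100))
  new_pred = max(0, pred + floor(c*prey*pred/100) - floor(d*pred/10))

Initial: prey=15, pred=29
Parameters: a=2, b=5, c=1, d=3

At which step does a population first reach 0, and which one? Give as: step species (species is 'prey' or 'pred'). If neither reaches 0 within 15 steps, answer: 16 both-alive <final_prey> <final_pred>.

Step 1: prey: 15+3-21=0; pred: 29+4-8=25
First extinction: prey at step 1

Answer: 1 prey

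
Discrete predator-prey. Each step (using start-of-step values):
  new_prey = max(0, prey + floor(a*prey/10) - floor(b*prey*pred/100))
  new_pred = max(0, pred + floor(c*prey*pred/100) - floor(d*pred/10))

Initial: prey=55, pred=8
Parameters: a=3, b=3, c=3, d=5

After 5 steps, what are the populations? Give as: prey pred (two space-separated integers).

Answer: 0 25

Derivation:
Step 1: prey: 55+16-13=58; pred: 8+13-4=17
Step 2: prey: 58+17-29=46; pred: 17+29-8=38
Step 3: prey: 46+13-52=7; pred: 38+52-19=71
Step 4: prey: 7+2-14=0; pred: 71+14-35=50
Step 5: prey: 0+0-0=0; pred: 50+0-25=25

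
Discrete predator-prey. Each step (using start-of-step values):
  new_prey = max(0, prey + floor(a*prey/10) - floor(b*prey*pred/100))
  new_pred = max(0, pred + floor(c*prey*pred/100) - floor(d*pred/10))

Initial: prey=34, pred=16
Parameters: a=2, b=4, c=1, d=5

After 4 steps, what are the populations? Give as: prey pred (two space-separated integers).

Answer: 11 3

Derivation:
Step 1: prey: 34+6-21=19; pred: 16+5-8=13
Step 2: prey: 19+3-9=13; pred: 13+2-6=9
Step 3: prey: 13+2-4=11; pred: 9+1-4=6
Step 4: prey: 11+2-2=11; pred: 6+0-3=3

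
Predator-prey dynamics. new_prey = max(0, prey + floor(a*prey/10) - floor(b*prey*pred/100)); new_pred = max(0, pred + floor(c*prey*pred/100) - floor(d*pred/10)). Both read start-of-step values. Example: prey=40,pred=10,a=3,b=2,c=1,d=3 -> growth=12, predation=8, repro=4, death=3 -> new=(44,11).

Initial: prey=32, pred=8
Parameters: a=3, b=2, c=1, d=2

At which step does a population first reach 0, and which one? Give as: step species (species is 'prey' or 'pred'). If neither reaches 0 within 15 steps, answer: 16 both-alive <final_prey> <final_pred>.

Answer: 16 both-alive 4 13

Derivation:
Step 1: prey: 32+9-5=36; pred: 8+2-1=9
Step 2: prey: 36+10-6=40; pred: 9+3-1=11
Step 3: prey: 40+12-8=44; pred: 11+4-2=13
Step 4: prey: 44+13-11=46; pred: 13+5-2=16
Step 5: prey: 46+13-14=45; pred: 16+7-3=20
Step 6: prey: 45+13-18=40; pred: 20+9-4=25
Step 7: prey: 40+12-20=32; pred: 25+10-5=30
Step 8: prey: 32+9-19=22; pred: 30+9-6=33
Step 9: prey: 22+6-14=14; pred: 33+7-6=34
Step 10: prey: 14+4-9=9; pred: 34+4-6=32
Step 11: prey: 9+2-5=6; pred: 32+2-6=28
Step 12: prey: 6+1-3=4; pred: 28+1-5=24
Step 13: prey: 4+1-1=4; pred: 24+0-4=20
Step 14: prey: 4+1-1=4; pred: 20+0-4=16
Step 15: prey: 4+1-1=4; pred: 16+0-3=13
No extinction within 15 steps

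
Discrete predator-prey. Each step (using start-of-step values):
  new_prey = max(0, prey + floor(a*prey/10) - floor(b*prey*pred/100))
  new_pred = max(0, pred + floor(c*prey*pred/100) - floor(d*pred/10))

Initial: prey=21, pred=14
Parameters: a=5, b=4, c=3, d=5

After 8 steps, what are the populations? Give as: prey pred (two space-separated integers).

Step 1: prey: 21+10-11=20; pred: 14+8-7=15
Step 2: prey: 20+10-12=18; pred: 15+9-7=17
Step 3: prey: 18+9-12=15; pred: 17+9-8=18
Step 4: prey: 15+7-10=12; pred: 18+8-9=17
Step 5: prey: 12+6-8=10; pred: 17+6-8=15
Step 6: prey: 10+5-6=9; pred: 15+4-7=12
Step 7: prey: 9+4-4=9; pred: 12+3-6=9
Step 8: prey: 9+4-3=10; pred: 9+2-4=7

Answer: 10 7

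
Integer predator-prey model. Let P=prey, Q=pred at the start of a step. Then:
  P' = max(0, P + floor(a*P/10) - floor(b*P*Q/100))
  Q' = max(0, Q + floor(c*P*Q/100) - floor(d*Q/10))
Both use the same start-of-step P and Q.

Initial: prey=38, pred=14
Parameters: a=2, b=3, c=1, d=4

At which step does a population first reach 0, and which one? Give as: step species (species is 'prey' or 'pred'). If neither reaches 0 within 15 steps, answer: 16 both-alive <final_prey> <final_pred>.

Step 1: prey: 38+7-15=30; pred: 14+5-5=14
Step 2: prey: 30+6-12=24; pred: 14+4-5=13
Step 3: prey: 24+4-9=19; pred: 13+3-5=11
Step 4: prey: 19+3-6=16; pred: 11+2-4=9
Step 5: prey: 16+3-4=15; pred: 9+1-3=7
Step 6: prey: 15+3-3=15; pred: 7+1-2=6
Step 7: prey: 15+3-2=16; pred: 6+0-2=4
Step 8: prey: 16+3-1=18; pred: 4+0-1=3
Step 9: prey: 18+3-1=20; pred: 3+0-1=2
Step 10: prey: 20+4-1=23; pred: 2+0-0=2
Step 11: prey: 23+4-1=26; pred: 2+0-0=2
Step 12: prey: 26+5-1=30; pred: 2+0-0=2
Step 13: prey: 30+6-1=35; pred: 2+0-0=2
Step 14: prey: 35+7-2=40; pred: 2+0-0=2
Step 15: prey: 40+8-2=46; pred: 2+0-0=2
No extinction within 15 steps

Answer: 16 both-alive 46 2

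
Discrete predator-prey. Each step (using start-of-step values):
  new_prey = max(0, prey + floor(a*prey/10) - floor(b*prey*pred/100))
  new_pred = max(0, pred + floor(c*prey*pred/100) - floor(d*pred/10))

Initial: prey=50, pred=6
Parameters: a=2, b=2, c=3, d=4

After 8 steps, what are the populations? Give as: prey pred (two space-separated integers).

Answer: 0 13

Derivation:
Step 1: prey: 50+10-6=54; pred: 6+9-2=13
Step 2: prey: 54+10-14=50; pred: 13+21-5=29
Step 3: prey: 50+10-29=31; pred: 29+43-11=61
Step 4: prey: 31+6-37=0; pred: 61+56-24=93
Step 5: prey: 0+0-0=0; pred: 93+0-37=56
Step 6: prey: 0+0-0=0; pred: 56+0-22=34
Step 7: prey: 0+0-0=0; pred: 34+0-13=21
Step 8: prey: 0+0-0=0; pred: 21+0-8=13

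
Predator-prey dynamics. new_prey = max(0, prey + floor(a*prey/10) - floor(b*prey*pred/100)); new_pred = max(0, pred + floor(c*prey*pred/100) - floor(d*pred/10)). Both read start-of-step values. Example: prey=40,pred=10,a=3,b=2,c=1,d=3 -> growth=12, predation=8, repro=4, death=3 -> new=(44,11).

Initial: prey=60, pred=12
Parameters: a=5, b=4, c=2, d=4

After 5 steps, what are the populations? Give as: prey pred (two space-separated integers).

Step 1: prey: 60+30-28=62; pred: 12+14-4=22
Step 2: prey: 62+31-54=39; pred: 22+27-8=41
Step 3: prey: 39+19-63=0; pred: 41+31-16=56
Step 4: prey: 0+0-0=0; pred: 56+0-22=34
Step 5: prey: 0+0-0=0; pred: 34+0-13=21

Answer: 0 21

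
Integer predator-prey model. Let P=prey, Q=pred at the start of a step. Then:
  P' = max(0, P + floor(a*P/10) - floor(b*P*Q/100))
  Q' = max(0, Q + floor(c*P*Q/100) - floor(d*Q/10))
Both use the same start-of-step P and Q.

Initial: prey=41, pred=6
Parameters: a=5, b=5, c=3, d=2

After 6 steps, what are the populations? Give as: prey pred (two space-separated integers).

Answer: 0 37

Derivation:
Step 1: prey: 41+20-12=49; pred: 6+7-1=12
Step 2: prey: 49+24-29=44; pred: 12+17-2=27
Step 3: prey: 44+22-59=7; pred: 27+35-5=57
Step 4: prey: 7+3-19=0; pred: 57+11-11=57
Step 5: prey: 0+0-0=0; pred: 57+0-11=46
Step 6: prey: 0+0-0=0; pred: 46+0-9=37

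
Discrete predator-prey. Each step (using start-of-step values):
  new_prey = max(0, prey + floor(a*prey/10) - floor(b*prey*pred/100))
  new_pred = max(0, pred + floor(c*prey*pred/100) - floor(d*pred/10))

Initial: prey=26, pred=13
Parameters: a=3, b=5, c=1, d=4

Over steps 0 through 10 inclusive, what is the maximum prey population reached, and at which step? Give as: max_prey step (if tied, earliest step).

Step 1: prey: 26+7-16=17; pred: 13+3-5=11
Step 2: prey: 17+5-9=13; pred: 11+1-4=8
Step 3: prey: 13+3-5=11; pred: 8+1-3=6
Step 4: prey: 11+3-3=11; pred: 6+0-2=4
Step 5: prey: 11+3-2=12; pred: 4+0-1=3
Step 6: prey: 12+3-1=14; pred: 3+0-1=2
Step 7: prey: 14+4-1=17; pred: 2+0-0=2
Step 8: prey: 17+5-1=21; pred: 2+0-0=2
Step 9: prey: 21+6-2=25; pred: 2+0-0=2
Step 10: prey: 25+7-2=30; pred: 2+0-0=2
Max prey = 30 at step 10

Answer: 30 10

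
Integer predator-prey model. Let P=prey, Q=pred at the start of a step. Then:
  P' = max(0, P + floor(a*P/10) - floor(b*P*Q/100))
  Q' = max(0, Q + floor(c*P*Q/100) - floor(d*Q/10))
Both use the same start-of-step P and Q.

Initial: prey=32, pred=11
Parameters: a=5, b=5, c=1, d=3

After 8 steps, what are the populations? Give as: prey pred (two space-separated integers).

Step 1: prey: 32+16-17=31; pred: 11+3-3=11
Step 2: prey: 31+15-17=29; pred: 11+3-3=11
Step 3: prey: 29+14-15=28; pred: 11+3-3=11
Step 4: prey: 28+14-15=27; pred: 11+3-3=11
Step 5: prey: 27+13-14=26; pred: 11+2-3=10
Step 6: prey: 26+13-13=26; pred: 10+2-3=9
Step 7: prey: 26+13-11=28; pred: 9+2-2=9
Step 8: prey: 28+14-12=30; pred: 9+2-2=9

Answer: 30 9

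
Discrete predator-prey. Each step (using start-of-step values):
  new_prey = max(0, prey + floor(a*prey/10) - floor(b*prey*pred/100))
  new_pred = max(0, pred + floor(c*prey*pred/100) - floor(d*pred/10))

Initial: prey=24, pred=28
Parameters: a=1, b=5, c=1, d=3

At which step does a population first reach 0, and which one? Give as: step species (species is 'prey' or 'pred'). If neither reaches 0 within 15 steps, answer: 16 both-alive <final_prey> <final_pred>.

Answer: 1 prey

Derivation:
Step 1: prey: 24+2-33=0; pred: 28+6-8=26
First extinction: prey at step 1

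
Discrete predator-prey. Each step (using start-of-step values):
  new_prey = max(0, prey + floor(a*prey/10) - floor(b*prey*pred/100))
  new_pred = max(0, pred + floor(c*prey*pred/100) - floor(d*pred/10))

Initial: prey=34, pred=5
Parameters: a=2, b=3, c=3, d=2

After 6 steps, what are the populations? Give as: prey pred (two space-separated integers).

Step 1: prey: 34+6-5=35; pred: 5+5-1=9
Step 2: prey: 35+7-9=33; pred: 9+9-1=17
Step 3: prey: 33+6-16=23; pred: 17+16-3=30
Step 4: prey: 23+4-20=7; pred: 30+20-6=44
Step 5: prey: 7+1-9=0; pred: 44+9-8=45
Step 6: prey: 0+0-0=0; pred: 45+0-9=36

Answer: 0 36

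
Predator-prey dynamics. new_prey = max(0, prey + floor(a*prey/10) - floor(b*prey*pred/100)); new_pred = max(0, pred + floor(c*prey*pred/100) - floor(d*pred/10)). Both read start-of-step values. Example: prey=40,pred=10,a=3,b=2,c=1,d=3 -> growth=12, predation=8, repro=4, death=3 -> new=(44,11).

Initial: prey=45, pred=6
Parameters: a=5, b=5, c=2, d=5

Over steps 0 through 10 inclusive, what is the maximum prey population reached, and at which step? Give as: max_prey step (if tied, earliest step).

Answer: 60 2

Derivation:
Step 1: prey: 45+22-13=54; pred: 6+5-3=8
Step 2: prey: 54+27-21=60; pred: 8+8-4=12
Step 3: prey: 60+30-36=54; pred: 12+14-6=20
Step 4: prey: 54+27-54=27; pred: 20+21-10=31
Step 5: prey: 27+13-41=0; pred: 31+16-15=32
Step 6: prey: 0+0-0=0; pred: 32+0-16=16
Step 7: prey: 0+0-0=0; pred: 16+0-8=8
Step 8: prey: 0+0-0=0; pred: 8+0-4=4
Step 9: prey: 0+0-0=0; pred: 4+0-2=2
Step 10: prey: 0+0-0=0; pred: 2+0-1=1
Max prey = 60 at step 2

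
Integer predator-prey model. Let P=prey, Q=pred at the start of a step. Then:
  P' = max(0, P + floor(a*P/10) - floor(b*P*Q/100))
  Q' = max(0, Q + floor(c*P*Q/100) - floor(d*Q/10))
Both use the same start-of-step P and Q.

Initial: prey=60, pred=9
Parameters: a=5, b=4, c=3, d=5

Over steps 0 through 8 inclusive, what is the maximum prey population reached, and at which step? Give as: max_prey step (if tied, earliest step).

Step 1: prey: 60+30-21=69; pred: 9+16-4=21
Step 2: prey: 69+34-57=46; pred: 21+43-10=54
Step 3: prey: 46+23-99=0; pred: 54+74-27=101
Step 4: prey: 0+0-0=0; pred: 101+0-50=51
Step 5: prey: 0+0-0=0; pred: 51+0-25=26
Step 6: prey: 0+0-0=0; pred: 26+0-13=13
Step 7: prey: 0+0-0=0; pred: 13+0-6=7
Step 8: prey: 0+0-0=0; pred: 7+0-3=4
Max prey = 69 at step 1

Answer: 69 1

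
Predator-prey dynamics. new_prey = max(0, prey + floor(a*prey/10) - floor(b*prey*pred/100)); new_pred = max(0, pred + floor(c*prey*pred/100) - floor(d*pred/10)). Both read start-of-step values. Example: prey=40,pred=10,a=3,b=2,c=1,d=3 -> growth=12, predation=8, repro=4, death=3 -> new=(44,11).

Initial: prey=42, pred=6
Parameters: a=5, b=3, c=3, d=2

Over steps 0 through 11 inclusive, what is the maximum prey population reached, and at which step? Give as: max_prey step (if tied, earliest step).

Step 1: prey: 42+21-7=56; pred: 6+7-1=12
Step 2: prey: 56+28-20=64; pred: 12+20-2=30
Step 3: prey: 64+32-57=39; pred: 30+57-6=81
Step 4: prey: 39+19-94=0; pred: 81+94-16=159
Step 5: prey: 0+0-0=0; pred: 159+0-31=128
Step 6: prey: 0+0-0=0; pred: 128+0-25=103
Step 7: prey: 0+0-0=0; pred: 103+0-20=83
Step 8: prey: 0+0-0=0; pred: 83+0-16=67
Step 9: prey: 0+0-0=0; pred: 67+0-13=54
Step 10: prey: 0+0-0=0; pred: 54+0-10=44
Step 11: prey: 0+0-0=0; pred: 44+0-8=36
Max prey = 64 at step 2

Answer: 64 2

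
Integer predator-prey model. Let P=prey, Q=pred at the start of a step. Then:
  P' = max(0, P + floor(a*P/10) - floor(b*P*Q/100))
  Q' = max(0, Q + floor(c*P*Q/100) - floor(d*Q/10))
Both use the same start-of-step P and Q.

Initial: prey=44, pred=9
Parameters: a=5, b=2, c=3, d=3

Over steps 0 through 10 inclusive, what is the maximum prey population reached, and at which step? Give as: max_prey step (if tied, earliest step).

Answer: 67 2

Derivation:
Step 1: prey: 44+22-7=59; pred: 9+11-2=18
Step 2: prey: 59+29-21=67; pred: 18+31-5=44
Step 3: prey: 67+33-58=42; pred: 44+88-13=119
Step 4: prey: 42+21-99=0; pred: 119+149-35=233
Step 5: prey: 0+0-0=0; pred: 233+0-69=164
Step 6: prey: 0+0-0=0; pred: 164+0-49=115
Step 7: prey: 0+0-0=0; pred: 115+0-34=81
Step 8: prey: 0+0-0=0; pred: 81+0-24=57
Step 9: prey: 0+0-0=0; pred: 57+0-17=40
Step 10: prey: 0+0-0=0; pred: 40+0-12=28
Max prey = 67 at step 2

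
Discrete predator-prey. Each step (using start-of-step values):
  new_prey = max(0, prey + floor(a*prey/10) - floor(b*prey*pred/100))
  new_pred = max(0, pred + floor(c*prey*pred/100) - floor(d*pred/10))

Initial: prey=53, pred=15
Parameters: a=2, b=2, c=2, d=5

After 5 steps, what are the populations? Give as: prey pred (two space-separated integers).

Step 1: prey: 53+10-15=48; pred: 15+15-7=23
Step 2: prey: 48+9-22=35; pred: 23+22-11=34
Step 3: prey: 35+7-23=19; pred: 34+23-17=40
Step 4: prey: 19+3-15=7; pred: 40+15-20=35
Step 5: prey: 7+1-4=4; pred: 35+4-17=22

Answer: 4 22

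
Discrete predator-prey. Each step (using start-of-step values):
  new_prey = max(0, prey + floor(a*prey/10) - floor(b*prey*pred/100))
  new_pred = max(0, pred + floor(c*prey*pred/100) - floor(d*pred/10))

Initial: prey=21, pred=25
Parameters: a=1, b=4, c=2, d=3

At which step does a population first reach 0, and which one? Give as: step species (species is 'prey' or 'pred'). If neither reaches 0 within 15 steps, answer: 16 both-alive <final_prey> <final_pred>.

Answer: 2 prey

Derivation:
Step 1: prey: 21+2-21=2; pred: 25+10-7=28
Step 2: prey: 2+0-2=0; pred: 28+1-8=21
First extinction: prey at step 2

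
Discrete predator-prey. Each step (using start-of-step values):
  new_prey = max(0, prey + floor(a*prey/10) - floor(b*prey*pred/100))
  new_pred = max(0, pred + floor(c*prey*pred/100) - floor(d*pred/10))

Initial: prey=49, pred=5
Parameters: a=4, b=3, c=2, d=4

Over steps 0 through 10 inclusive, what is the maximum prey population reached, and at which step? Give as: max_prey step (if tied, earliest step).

Step 1: prey: 49+19-7=61; pred: 5+4-2=7
Step 2: prey: 61+24-12=73; pred: 7+8-2=13
Step 3: prey: 73+29-28=74; pred: 13+18-5=26
Step 4: prey: 74+29-57=46; pred: 26+38-10=54
Step 5: prey: 46+18-74=0; pred: 54+49-21=82
Step 6: prey: 0+0-0=0; pred: 82+0-32=50
Step 7: prey: 0+0-0=0; pred: 50+0-20=30
Step 8: prey: 0+0-0=0; pred: 30+0-12=18
Step 9: prey: 0+0-0=0; pred: 18+0-7=11
Step 10: prey: 0+0-0=0; pred: 11+0-4=7
Max prey = 74 at step 3

Answer: 74 3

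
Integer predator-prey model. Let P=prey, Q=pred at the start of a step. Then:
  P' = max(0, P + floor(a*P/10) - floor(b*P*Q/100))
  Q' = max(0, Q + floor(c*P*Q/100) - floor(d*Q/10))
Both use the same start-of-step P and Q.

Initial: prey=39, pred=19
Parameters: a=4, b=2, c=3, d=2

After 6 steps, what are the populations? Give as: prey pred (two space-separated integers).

Step 1: prey: 39+15-14=40; pred: 19+22-3=38
Step 2: prey: 40+16-30=26; pred: 38+45-7=76
Step 3: prey: 26+10-39=0; pred: 76+59-15=120
Step 4: prey: 0+0-0=0; pred: 120+0-24=96
Step 5: prey: 0+0-0=0; pred: 96+0-19=77
Step 6: prey: 0+0-0=0; pred: 77+0-15=62

Answer: 0 62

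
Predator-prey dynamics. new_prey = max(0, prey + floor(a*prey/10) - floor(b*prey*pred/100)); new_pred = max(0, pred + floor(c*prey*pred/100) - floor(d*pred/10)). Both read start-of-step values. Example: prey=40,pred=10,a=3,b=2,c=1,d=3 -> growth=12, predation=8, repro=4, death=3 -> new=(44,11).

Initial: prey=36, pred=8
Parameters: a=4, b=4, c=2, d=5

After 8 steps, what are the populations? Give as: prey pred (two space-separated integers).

Answer: 6 7

Derivation:
Step 1: prey: 36+14-11=39; pred: 8+5-4=9
Step 2: prey: 39+15-14=40; pred: 9+7-4=12
Step 3: prey: 40+16-19=37; pred: 12+9-6=15
Step 4: prey: 37+14-22=29; pred: 15+11-7=19
Step 5: prey: 29+11-22=18; pred: 19+11-9=21
Step 6: prey: 18+7-15=10; pred: 21+7-10=18
Step 7: prey: 10+4-7=7; pred: 18+3-9=12
Step 8: prey: 7+2-3=6; pred: 12+1-6=7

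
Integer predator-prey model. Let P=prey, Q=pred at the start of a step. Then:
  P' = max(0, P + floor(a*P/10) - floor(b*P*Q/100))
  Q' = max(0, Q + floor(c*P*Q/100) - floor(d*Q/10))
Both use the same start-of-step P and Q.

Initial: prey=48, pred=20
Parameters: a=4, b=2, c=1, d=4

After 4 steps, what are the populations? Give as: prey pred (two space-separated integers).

Answer: 40 25

Derivation:
Step 1: prey: 48+19-19=48; pred: 20+9-8=21
Step 2: prey: 48+19-20=47; pred: 21+10-8=23
Step 3: prey: 47+18-21=44; pred: 23+10-9=24
Step 4: prey: 44+17-21=40; pred: 24+10-9=25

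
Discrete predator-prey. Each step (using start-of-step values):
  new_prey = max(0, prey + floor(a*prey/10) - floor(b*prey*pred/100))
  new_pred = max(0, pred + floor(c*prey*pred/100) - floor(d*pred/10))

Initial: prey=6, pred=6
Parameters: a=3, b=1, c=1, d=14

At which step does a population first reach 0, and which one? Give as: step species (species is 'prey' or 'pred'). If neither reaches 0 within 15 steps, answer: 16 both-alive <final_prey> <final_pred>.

Answer: 1 pred

Derivation:
Step 1: prey: 6+1-0=7; pred: 6+0-8=0
First extinction: pred at step 1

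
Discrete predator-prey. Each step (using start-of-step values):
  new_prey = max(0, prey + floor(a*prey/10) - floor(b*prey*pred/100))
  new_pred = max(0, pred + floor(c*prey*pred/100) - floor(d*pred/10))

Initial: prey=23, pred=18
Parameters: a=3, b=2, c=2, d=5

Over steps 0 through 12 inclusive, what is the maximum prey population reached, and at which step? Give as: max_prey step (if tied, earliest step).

Step 1: prey: 23+6-8=21; pred: 18+8-9=17
Step 2: prey: 21+6-7=20; pred: 17+7-8=16
Step 3: prey: 20+6-6=20; pred: 16+6-8=14
Step 4: prey: 20+6-5=21; pred: 14+5-7=12
Step 5: prey: 21+6-5=22; pred: 12+5-6=11
Step 6: prey: 22+6-4=24; pred: 11+4-5=10
Step 7: prey: 24+7-4=27; pred: 10+4-5=9
Step 8: prey: 27+8-4=31; pred: 9+4-4=9
Step 9: prey: 31+9-5=35; pred: 9+5-4=10
Step 10: prey: 35+10-7=38; pred: 10+7-5=12
Step 11: prey: 38+11-9=40; pred: 12+9-6=15
Step 12: prey: 40+12-12=40; pred: 15+12-7=20
Max prey = 40 at step 11

Answer: 40 11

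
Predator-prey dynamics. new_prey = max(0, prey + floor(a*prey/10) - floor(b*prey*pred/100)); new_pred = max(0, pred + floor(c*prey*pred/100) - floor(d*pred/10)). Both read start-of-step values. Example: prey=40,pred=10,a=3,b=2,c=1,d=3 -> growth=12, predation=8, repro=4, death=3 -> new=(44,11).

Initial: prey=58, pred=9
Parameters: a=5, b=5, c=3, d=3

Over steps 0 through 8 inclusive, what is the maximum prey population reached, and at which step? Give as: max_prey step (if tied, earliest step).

Answer: 61 1

Derivation:
Step 1: prey: 58+29-26=61; pred: 9+15-2=22
Step 2: prey: 61+30-67=24; pred: 22+40-6=56
Step 3: prey: 24+12-67=0; pred: 56+40-16=80
Step 4: prey: 0+0-0=0; pred: 80+0-24=56
Step 5: prey: 0+0-0=0; pred: 56+0-16=40
Step 6: prey: 0+0-0=0; pred: 40+0-12=28
Step 7: prey: 0+0-0=0; pred: 28+0-8=20
Step 8: prey: 0+0-0=0; pred: 20+0-6=14
Max prey = 61 at step 1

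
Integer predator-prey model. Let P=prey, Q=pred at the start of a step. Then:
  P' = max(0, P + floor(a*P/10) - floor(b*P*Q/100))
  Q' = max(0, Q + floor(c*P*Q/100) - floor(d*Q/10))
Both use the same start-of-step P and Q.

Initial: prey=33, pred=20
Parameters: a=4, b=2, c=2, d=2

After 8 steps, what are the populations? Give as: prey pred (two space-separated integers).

Answer: 0 29

Derivation:
Step 1: prey: 33+13-13=33; pred: 20+13-4=29
Step 2: prey: 33+13-19=27; pred: 29+19-5=43
Step 3: prey: 27+10-23=14; pred: 43+23-8=58
Step 4: prey: 14+5-16=3; pred: 58+16-11=63
Step 5: prey: 3+1-3=1; pred: 63+3-12=54
Step 6: prey: 1+0-1=0; pred: 54+1-10=45
Step 7: prey: 0+0-0=0; pred: 45+0-9=36
Step 8: prey: 0+0-0=0; pred: 36+0-7=29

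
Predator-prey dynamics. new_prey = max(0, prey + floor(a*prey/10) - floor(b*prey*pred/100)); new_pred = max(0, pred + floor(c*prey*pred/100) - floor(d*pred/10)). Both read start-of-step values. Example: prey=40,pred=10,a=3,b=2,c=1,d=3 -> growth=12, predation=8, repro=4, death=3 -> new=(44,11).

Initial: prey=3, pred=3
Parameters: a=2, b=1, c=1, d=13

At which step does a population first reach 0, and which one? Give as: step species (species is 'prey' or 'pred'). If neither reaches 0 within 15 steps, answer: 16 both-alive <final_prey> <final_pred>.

Step 1: prey: 3+0-0=3; pred: 3+0-3=0
First extinction: pred at step 1

Answer: 1 pred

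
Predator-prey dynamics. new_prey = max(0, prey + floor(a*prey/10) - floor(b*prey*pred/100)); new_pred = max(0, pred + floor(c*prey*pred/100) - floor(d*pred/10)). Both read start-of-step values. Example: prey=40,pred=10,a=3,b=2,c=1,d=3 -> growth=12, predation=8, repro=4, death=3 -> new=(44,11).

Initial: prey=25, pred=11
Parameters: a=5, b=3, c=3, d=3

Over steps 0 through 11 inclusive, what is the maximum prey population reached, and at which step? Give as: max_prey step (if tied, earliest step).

Step 1: prey: 25+12-8=29; pred: 11+8-3=16
Step 2: prey: 29+14-13=30; pred: 16+13-4=25
Step 3: prey: 30+15-22=23; pred: 25+22-7=40
Step 4: prey: 23+11-27=7; pred: 40+27-12=55
Step 5: prey: 7+3-11=0; pred: 55+11-16=50
Step 6: prey: 0+0-0=0; pred: 50+0-15=35
Step 7: prey: 0+0-0=0; pred: 35+0-10=25
Step 8: prey: 0+0-0=0; pred: 25+0-7=18
Step 9: prey: 0+0-0=0; pred: 18+0-5=13
Step 10: prey: 0+0-0=0; pred: 13+0-3=10
Step 11: prey: 0+0-0=0; pred: 10+0-3=7
Max prey = 30 at step 2

Answer: 30 2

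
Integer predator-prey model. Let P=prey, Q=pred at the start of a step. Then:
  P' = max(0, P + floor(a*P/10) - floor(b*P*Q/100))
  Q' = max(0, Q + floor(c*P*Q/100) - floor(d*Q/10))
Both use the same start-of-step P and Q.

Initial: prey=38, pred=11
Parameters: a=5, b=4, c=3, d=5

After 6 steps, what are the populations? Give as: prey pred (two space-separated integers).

Step 1: prey: 38+19-16=41; pred: 11+12-5=18
Step 2: prey: 41+20-29=32; pred: 18+22-9=31
Step 3: prey: 32+16-39=9; pred: 31+29-15=45
Step 4: prey: 9+4-16=0; pred: 45+12-22=35
Step 5: prey: 0+0-0=0; pred: 35+0-17=18
Step 6: prey: 0+0-0=0; pred: 18+0-9=9

Answer: 0 9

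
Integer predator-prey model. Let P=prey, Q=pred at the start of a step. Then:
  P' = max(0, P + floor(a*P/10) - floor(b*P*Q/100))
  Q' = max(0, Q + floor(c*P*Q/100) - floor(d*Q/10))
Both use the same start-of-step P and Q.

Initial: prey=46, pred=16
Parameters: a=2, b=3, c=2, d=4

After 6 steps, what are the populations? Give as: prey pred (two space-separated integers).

Answer: 1 8

Derivation:
Step 1: prey: 46+9-22=33; pred: 16+14-6=24
Step 2: prey: 33+6-23=16; pred: 24+15-9=30
Step 3: prey: 16+3-14=5; pred: 30+9-12=27
Step 4: prey: 5+1-4=2; pred: 27+2-10=19
Step 5: prey: 2+0-1=1; pred: 19+0-7=12
Step 6: prey: 1+0-0=1; pred: 12+0-4=8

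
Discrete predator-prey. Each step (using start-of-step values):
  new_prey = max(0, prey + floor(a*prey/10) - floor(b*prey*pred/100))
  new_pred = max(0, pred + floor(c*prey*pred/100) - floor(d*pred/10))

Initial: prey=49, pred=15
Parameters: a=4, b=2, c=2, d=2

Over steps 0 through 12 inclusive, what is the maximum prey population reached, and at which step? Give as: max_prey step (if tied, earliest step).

Answer: 54 1

Derivation:
Step 1: prey: 49+19-14=54; pred: 15+14-3=26
Step 2: prey: 54+21-28=47; pred: 26+28-5=49
Step 3: prey: 47+18-46=19; pred: 49+46-9=86
Step 4: prey: 19+7-32=0; pred: 86+32-17=101
Step 5: prey: 0+0-0=0; pred: 101+0-20=81
Step 6: prey: 0+0-0=0; pred: 81+0-16=65
Step 7: prey: 0+0-0=0; pred: 65+0-13=52
Step 8: prey: 0+0-0=0; pred: 52+0-10=42
Step 9: prey: 0+0-0=0; pred: 42+0-8=34
Step 10: prey: 0+0-0=0; pred: 34+0-6=28
Step 11: prey: 0+0-0=0; pred: 28+0-5=23
Step 12: prey: 0+0-0=0; pred: 23+0-4=19
Max prey = 54 at step 1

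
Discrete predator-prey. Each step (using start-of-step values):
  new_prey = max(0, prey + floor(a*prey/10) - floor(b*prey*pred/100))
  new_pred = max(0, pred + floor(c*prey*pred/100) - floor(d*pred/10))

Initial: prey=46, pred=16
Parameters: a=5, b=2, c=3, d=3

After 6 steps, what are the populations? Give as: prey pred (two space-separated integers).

Step 1: prey: 46+23-14=55; pred: 16+22-4=34
Step 2: prey: 55+27-37=45; pred: 34+56-10=80
Step 3: prey: 45+22-72=0; pred: 80+108-24=164
Step 4: prey: 0+0-0=0; pred: 164+0-49=115
Step 5: prey: 0+0-0=0; pred: 115+0-34=81
Step 6: prey: 0+0-0=0; pred: 81+0-24=57

Answer: 0 57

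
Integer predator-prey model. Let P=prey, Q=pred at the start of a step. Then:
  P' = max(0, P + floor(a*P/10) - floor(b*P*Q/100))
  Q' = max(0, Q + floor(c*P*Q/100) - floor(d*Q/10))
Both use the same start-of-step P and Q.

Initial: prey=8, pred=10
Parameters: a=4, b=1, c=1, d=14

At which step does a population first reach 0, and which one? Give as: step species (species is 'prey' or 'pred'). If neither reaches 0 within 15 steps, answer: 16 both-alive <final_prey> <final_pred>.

Answer: 1 pred

Derivation:
Step 1: prey: 8+3-0=11; pred: 10+0-14=0
First extinction: pred at step 1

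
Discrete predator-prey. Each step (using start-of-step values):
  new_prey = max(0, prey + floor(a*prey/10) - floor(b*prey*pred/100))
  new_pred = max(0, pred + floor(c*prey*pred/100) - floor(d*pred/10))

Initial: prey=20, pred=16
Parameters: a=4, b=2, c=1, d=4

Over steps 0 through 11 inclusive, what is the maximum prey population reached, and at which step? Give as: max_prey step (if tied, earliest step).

Step 1: prey: 20+8-6=22; pred: 16+3-6=13
Step 2: prey: 22+8-5=25; pred: 13+2-5=10
Step 3: prey: 25+10-5=30; pred: 10+2-4=8
Step 4: prey: 30+12-4=38; pred: 8+2-3=7
Step 5: prey: 38+15-5=48; pred: 7+2-2=7
Step 6: prey: 48+19-6=61; pred: 7+3-2=8
Step 7: prey: 61+24-9=76; pred: 8+4-3=9
Step 8: prey: 76+30-13=93; pred: 9+6-3=12
Step 9: prey: 93+37-22=108; pred: 12+11-4=19
Step 10: prey: 108+43-41=110; pred: 19+20-7=32
Step 11: prey: 110+44-70=84; pred: 32+35-12=55
Max prey = 110 at step 10

Answer: 110 10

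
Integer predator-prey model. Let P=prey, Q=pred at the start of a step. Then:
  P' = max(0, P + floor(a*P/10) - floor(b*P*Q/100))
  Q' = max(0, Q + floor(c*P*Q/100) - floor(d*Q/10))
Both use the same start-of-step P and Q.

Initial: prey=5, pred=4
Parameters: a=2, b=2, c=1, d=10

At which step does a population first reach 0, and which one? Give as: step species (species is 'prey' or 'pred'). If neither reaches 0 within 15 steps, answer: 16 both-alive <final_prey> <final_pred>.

Step 1: prey: 5+1-0=6; pred: 4+0-4=0
First extinction: pred at step 1

Answer: 1 pred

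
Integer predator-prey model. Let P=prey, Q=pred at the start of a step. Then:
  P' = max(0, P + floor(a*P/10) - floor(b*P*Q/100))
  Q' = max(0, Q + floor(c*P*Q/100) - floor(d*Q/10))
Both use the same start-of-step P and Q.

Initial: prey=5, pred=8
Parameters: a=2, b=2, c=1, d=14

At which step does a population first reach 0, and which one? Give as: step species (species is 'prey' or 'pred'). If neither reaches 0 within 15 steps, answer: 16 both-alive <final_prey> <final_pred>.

Step 1: prey: 5+1-0=6; pred: 8+0-11=0
First extinction: pred at step 1

Answer: 1 pred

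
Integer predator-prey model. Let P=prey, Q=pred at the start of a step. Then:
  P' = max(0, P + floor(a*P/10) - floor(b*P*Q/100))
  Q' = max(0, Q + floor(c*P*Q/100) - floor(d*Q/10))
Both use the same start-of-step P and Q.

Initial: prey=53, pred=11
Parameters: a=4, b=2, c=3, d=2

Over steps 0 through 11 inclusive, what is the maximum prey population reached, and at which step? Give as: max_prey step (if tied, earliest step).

Step 1: prey: 53+21-11=63; pred: 11+17-2=26
Step 2: prey: 63+25-32=56; pred: 26+49-5=70
Step 3: prey: 56+22-78=0; pred: 70+117-14=173
Step 4: prey: 0+0-0=0; pred: 173+0-34=139
Step 5: prey: 0+0-0=0; pred: 139+0-27=112
Step 6: prey: 0+0-0=0; pred: 112+0-22=90
Step 7: prey: 0+0-0=0; pred: 90+0-18=72
Step 8: prey: 0+0-0=0; pred: 72+0-14=58
Step 9: prey: 0+0-0=0; pred: 58+0-11=47
Step 10: prey: 0+0-0=0; pred: 47+0-9=38
Step 11: prey: 0+0-0=0; pred: 38+0-7=31
Max prey = 63 at step 1

Answer: 63 1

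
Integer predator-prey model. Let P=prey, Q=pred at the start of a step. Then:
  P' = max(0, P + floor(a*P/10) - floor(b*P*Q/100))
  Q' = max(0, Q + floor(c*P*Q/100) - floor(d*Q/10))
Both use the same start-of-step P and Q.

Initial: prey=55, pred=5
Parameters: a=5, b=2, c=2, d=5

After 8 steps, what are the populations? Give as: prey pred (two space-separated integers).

Answer: 0 33

Derivation:
Step 1: prey: 55+27-5=77; pred: 5+5-2=8
Step 2: prey: 77+38-12=103; pred: 8+12-4=16
Step 3: prey: 103+51-32=122; pred: 16+32-8=40
Step 4: prey: 122+61-97=86; pred: 40+97-20=117
Step 5: prey: 86+43-201=0; pred: 117+201-58=260
Step 6: prey: 0+0-0=0; pred: 260+0-130=130
Step 7: prey: 0+0-0=0; pred: 130+0-65=65
Step 8: prey: 0+0-0=0; pred: 65+0-32=33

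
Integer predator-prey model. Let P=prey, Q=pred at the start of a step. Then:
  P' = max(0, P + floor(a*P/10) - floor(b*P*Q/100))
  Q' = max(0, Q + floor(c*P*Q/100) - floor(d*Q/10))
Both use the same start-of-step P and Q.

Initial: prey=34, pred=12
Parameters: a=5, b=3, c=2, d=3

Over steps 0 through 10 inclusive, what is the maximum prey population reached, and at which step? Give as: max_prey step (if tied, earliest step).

Step 1: prey: 34+17-12=39; pred: 12+8-3=17
Step 2: prey: 39+19-19=39; pred: 17+13-5=25
Step 3: prey: 39+19-29=29; pred: 25+19-7=37
Step 4: prey: 29+14-32=11; pred: 37+21-11=47
Step 5: prey: 11+5-15=1; pred: 47+10-14=43
Step 6: prey: 1+0-1=0; pred: 43+0-12=31
Step 7: prey: 0+0-0=0; pred: 31+0-9=22
Step 8: prey: 0+0-0=0; pred: 22+0-6=16
Step 9: prey: 0+0-0=0; pred: 16+0-4=12
Step 10: prey: 0+0-0=0; pred: 12+0-3=9
Max prey = 39 at step 1

Answer: 39 1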